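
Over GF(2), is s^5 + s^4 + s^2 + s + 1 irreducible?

Write h(s) = s^5 + s^4 + s^2 + s + 1.
Check for roots in GF(2): h(0) = 1; h(1) = 1.
No roots, so no linear factors.
Monic irreducibles of degree 2 over GF(2): s^2 + s + 1.
None of them divide h (all give nonzero remainder).
No irreducible factor of degree ≤ 2 exists, so h is irreducible over GF(2).

Yes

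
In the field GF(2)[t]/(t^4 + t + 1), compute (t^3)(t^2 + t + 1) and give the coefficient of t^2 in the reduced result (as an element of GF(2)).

Multiply in GF(2)[t]: (t^3)·(t^2 + t + 1) = t^5 + t^4 + t^3.
Reduce using t^4 ≡ t + 1 (mod t^4 + t + 1).
Reduced: t^3 + t^2 + 1.

1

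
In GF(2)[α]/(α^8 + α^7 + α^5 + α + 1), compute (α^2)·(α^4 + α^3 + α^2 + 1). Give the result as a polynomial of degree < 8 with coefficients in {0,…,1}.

α^6 + α^5 + α^4 + α^2

Multiply in GF(2)[α]: (α^2)·(α^4 + α^3 + α^2 + 1) = α^6 + α^5 + α^4 + α^2.
Reduced: α^6 + α^5 + α^4 + α^2.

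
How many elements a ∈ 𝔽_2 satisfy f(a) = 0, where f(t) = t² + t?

Evaluate at each of the 2 elements of 𝔽_2:
f(0) = 0 → root; f(1) = 0 → root.
Roots: {0, 1}.

2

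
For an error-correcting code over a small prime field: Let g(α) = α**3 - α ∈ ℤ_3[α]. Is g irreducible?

Check for roots in ℤ_3: g(0) = 0 → root; g(1) = 0 → root; g(2) = 0 → root.
g(0) = 0, so (α) divides g(α); g is reducible.

No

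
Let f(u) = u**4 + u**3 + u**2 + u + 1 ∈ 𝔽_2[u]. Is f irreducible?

Yes

Check for roots in 𝔽_2: f(0) = 1; f(1) = 1.
No roots, so no linear factors.
Monic irreducibles of degree 2 over GF(2): u**2 + u + 1.
None of them divide f (all give nonzero remainder).
No irreducible factor of degree ≤ 2 exists, so f is irreducible over GF(2).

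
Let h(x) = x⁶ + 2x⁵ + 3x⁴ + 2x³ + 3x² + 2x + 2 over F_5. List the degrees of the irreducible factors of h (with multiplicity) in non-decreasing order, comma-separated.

1, 1, 2, 2

Roots in F_5: h(0) = 2; h(1) = 0 → root; h(2) = 0 → root; h(3) = 2; h(4) = 3.
Linear factors from roots: (x + 4), (x + 3).
Complete factorization: h(x) = (x + 3)·(x + 4)·(x² + x + 1)·(x² + 4x + 1).
Factor degrees with multiplicity: 1 + 1 + 2 + 2 = 6.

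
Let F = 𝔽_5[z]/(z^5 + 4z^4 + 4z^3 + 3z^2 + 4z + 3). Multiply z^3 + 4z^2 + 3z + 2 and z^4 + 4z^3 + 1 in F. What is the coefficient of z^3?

Multiply in 𝔽_5[z]: (z^3 + 4z^2 + 3z + 2)·(z^4 + 4z^3 + 1) = z^7 + 3z^6 + 4z^5 + 4z^4 + 4z^3 + 4z^2 + 3z + 2.
Reduce using z^5 ≡ z^4 + z^3 + 2z^2 + z + 2 (mod z^5 + 4z^4 + 4z^3 + 3z^2 + 4z + 3).
Reduced: 4z^4 + 2z^3 + 3z^2.

2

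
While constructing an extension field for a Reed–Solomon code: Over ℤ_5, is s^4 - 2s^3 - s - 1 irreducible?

Yes

Write f(s) = s^4 - 2s^3 - s - 1.
Check for roots in ℤ_5: f(0) = 4; f(1) = 2; f(2) = 2; f(3) = 3; f(4) = 3.
No roots, so no linear factors.
Degree-2 irreducible divisors: test the 10 monic irreducibles of degree 2 over GF(5).
None of them divide f (all give nonzero remainder).
No irreducible factor of degree ≤ 2 exists, so f is irreducible over GF(5).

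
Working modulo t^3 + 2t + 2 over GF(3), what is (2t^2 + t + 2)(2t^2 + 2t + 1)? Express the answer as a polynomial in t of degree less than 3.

Multiply in GF(3)[t]: (2t^2 + t + 2)·(2t^2 + 2t + 1) = t^4 + 2t^2 + 2t + 2.
Reduce using t^3 ≡ t + 1 (mod t^3 + 2t + 2).
Reduced: 2.

2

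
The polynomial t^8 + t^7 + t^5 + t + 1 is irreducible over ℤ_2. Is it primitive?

No

Write f(t) = t^8 + t^7 + t^5 + t + 1.
|GF(2^8)^×| = 2^8 − 1 = 255. Prime factorization: 255 = 3·5·17.
f is primitive ⇔ t has order 255 in GF(2)[t]/(f), i.e. t^(255/q) ≠ 1 for each prime q | 255.
t^(85) mod f = 1
t^(51) mod f = t^6 + t^4 + t^3 + t.
t^(15) mod f = t^5 + t^4 + t^3.
Since t^(85) = 1, the order of t divides 85 < 255; not primitive.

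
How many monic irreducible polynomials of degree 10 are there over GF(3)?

x^(3^10) − x is the product of all monic irreducibles of degree dividing 10; Möbius inversion gives N = (1/10) Σ μ(10/d)·3^d.
Divisors of 10: 1, 2, 5, 10; μ(10/d) for each: 1, -1, -1, 1.
Σ = 3^1 − 3^2 − 3^5 + 3^10 = 58800.
N = 58800/10 = 5880.

5880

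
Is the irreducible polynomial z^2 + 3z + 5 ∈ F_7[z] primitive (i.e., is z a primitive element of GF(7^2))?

Write f(z) = z^2 + 3z + 5.
|GF(7^2)^×| = 7^2 − 1 = 48. Prime factorization: 48 = 2^4·3.
f is primitive ⇔ z has order 48 in GF(7)[z]/(f), i.e. z^(48/q) ≠ 1 for each prime q | 48.
z^(24) mod f = 6.
z^(16) mod f = 4.
None equal 1, so z has full order 48; f is primitive.

Yes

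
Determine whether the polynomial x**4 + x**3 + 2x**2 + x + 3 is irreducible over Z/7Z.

Yes

Write m(x) = x**4 + x**3 + 2x**2 + x + 3.
Check for roots in Z/7Z: m(0) = 3; m(1) = 1; m(2) = 2; m(3) = 6; m(4) = 2; m(5) = 3; m(6) = 4.
No roots, so no linear factors.
Degree-2 irreducible divisors: test the 21 monic irreducibles of degree 2 over GF(7).
None of them divide m (all give nonzero remainder).
No irreducible factor of degree ≤ 2 exists, so m is irreducible over GF(7).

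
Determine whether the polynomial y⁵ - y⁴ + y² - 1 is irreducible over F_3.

No

Write g(y) = y⁵ - y⁴ + y² - 1.
Check for roots in F_3: g(0) = 2; g(1) = 0 → root; g(2) = 1.
g(1) = 0, so (y − 1) divides g(y); g is reducible.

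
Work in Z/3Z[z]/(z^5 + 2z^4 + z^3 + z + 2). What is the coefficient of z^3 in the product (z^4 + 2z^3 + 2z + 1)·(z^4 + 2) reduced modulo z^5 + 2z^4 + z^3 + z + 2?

Multiply in Z/3Z[z]: (z^4 + 2z^3 + 2z + 1)·(z^4 + 2) = z^8 + 2z^7 + 2z^5 + z^3 + z + 2.
Reduce using z^5 ≡ z^4 + 2z^3 + 2z + 1 (mod z^5 + 2z^4 + z^3 + z + 2).
Reduced: z^4 + z^3 + z^2 + 2z.

1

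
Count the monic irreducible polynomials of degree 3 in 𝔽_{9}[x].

240

Gauss's count: N_{9}(3) = (1/3) Σ_{d|3} μ(3/d)·9^d.
Divisors of 3: 1, 3; μ(3/d) for each: -1, 1.
Σ = − 9^1 + 9^3 = 720.
N = 720/3 = 240.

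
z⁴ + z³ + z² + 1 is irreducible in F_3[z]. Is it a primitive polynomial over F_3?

No

Write f(z) = z⁴ + z³ + z² + 1.
|GF(3^4)^×| = 3^4 − 1 = 80. Prime factorization: 80 = 2^4·5.
f is primitive ⇔ z has order 80 in GF(3)[z]/(f), i.e. z^(80/q) ≠ 1 for each prime q | 80.
z^(40) mod f = 1
z^(16) mod f = 2z³ + z² + z.
Since z^(40) = 1, the order of z divides 40 < 80; not primitive.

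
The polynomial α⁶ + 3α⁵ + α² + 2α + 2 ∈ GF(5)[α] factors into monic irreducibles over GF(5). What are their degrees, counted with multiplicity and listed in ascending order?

1, 1, 2, 2

Write g(α) = α⁶ + 3α⁵ + α² + 2α + 2.
Roots in GF(5): g(0) = 2; g(1) = 4; g(2) = 0 → root; g(3) = 0 → root; g(4) = 4.
Linear factors from roots: (α + 3), (α + 2).
Complete factorization: g(α) = (α + 2)·(α + 3)·(α² + 4α + 1)·(α² + 4α + 2).
Factor degrees with multiplicity: 1 + 1 + 2 + 2 = 6.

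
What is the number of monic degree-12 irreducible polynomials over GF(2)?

The number of monic irreducibles of degree 12 over GF(2) is (1/12)·Σ_{d∣12} μ(12/d) 2^d.
Divisors of 12: 1, 2, 3, 4, 6, 12; μ(12/d) for each: 0, 1, 0, -1, -1, 1.
Σ = 2^2 − 2^4 − 2^6 + 2^12 = 4020.
N = 4020/12 = 335.

335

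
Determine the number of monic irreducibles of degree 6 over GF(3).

By the necklace-counting formula, N_3(6) = (1/6) Σ_{d|6} μ(6/d)·3^d.
Divisors of 6: 1, 2, 3, 6; μ(6/d) for each: 1, -1, -1, 1.
Σ = 3^1 − 3^2 − 3^3 + 3^6 = 696.
N = 696/6 = 116.

116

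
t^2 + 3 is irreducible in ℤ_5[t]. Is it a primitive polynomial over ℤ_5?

Write f(t) = t^2 + 3.
|GF(5^2)^×| = 5^2 − 1 = 24. Prime factorization: 24 = 2^3·3.
f is primitive ⇔ t has order 24 in GF(5)[t]/(f), i.e. t^(24/q) ≠ 1 for each prime q | 24.
t^(12) mod f = 4.
t^(8) mod f = 1
Since t^(8) = 1, the order of t divides 8 < 24; not primitive.

No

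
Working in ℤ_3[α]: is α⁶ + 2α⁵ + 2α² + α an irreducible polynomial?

No

Write h(α) = α⁶ + 2α⁵ + 2α² + α.
Check for roots in ℤ_3: h(0) = 0 → root; h(1) = 0 → root; h(2) = 0 → root.
h(0) = 0, so (α) divides h(α); h is reducible.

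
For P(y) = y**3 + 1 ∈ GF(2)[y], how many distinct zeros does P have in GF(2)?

1

Evaluate at each of the 2 elements of GF(2):
P(0) = 1; P(1) = 0 → root.
Roots: {1}.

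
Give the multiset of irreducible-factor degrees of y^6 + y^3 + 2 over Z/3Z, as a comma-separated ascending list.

2, 2, 2

Write f(y) = y^6 + y^3 + 2.
Roots in Z/3Z: f(0) = 2; f(1) = 1; f(2) = 2.
Complete factorization: f(y) = (y^2 + y + 2)^3.
Factor degrees with multiplicity: 2 + 2 + 2 = 6.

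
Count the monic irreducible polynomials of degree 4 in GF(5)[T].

Gauss's count: N_{5}(4) = (1/4) Σ_{d|4} μ(4/d)·5^d.
Divisors of 4: 1, 2, 4; μ(4/d) for each: 0, -1, 1.
Σ = − 5^2 + 5^4 = 600.
N = 600/4 = 150.

150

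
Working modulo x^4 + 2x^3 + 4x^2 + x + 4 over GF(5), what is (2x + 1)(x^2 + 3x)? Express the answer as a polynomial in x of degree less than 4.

Multiply in GF(5)[x]: (2x + 1)·(x^2 + 3x) = 2x^3 + 2x^2 + 3x.
Reduced: 2x^3 + 2x^2 + 3x.

2x^3 + 2x^2 + 3x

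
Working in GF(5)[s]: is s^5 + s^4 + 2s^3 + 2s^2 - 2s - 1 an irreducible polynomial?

Yes

Write f(s) = s^5 + s^4 + 2s^3 + 2s^2 - 2s - 1.
Check for roots in GF(5): f(0) = 4; f(1) = 3; f(2) = 2; f(3) = 4; f(4) = 1.
No roots, so no linear factors.
Degree-2 irreducible divisors: test the 10 monic irreducibles of degree 2 over GF(5).
None of them divide f (all give nonzero remainder).
No irreducible factor of degree ≤ 2 exists, so f is irreducible over GF(5).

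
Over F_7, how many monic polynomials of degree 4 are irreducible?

By the necklace-counting formula, N_7(4) = (1/4) Σ_{d|4} μ(4/d)·7^d.
Divisors of 4: 1, 2, 4; μ(4/d) for each: 0, -1, 1.
Σ = − 7^2 + 7^4 = 2352.
N = 2352/4 = 588.

588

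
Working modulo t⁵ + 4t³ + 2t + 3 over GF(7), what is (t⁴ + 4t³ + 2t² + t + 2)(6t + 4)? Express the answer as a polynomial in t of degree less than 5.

4t^3 + 4t + 4

Multiply in GF(7)[t]: (t⁴ + 4t³ + 2t² + t + 2)·(6t + 4) = 6t⁵ + 2t + 1.
Reduce using t⁵ ≡ 3t³ + 5t + 4 (mod t⁵ + 4t³ + 2t + 3).
Reduced: 4t³ + 4t + 4.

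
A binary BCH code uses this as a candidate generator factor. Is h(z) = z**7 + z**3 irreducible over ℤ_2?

No

Check for roots in ℤ_2: h(0) = 0 → root; h(1) = 0 → root.
h(0) = 0, so (z) divides h(z); h is reducible.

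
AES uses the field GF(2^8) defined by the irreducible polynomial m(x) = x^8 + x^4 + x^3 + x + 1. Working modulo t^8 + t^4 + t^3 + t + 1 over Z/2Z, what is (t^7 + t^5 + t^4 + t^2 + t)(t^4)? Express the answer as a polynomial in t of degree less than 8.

t^7 + t^4 + t^2 + 1

Multiply in Z/2Z[t]: (t^7 + t^5 + t^4 + t^2 + t)·(t^4) = t^11 + t^9 + t^8 + t^6 + t^5.
Reduce using t^8 ≡ t^4 + t^3 + t + 1 (mod t^8 + t^4 + t^3 + t + 1).
Reduced: t^7 + t^4 + t^2 + 1.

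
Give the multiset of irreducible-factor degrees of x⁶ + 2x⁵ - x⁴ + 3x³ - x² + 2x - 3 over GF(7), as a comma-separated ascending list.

1, 1, 2, 2

Write g(x) = x⁶ + 2x⁵ - x⁴ + 3x³ - x² + 2x - 3.
Linear factors from roots: (x - 2), (x + 3).
Complete factorization: g(x) = (x + 3)·(x - 2)·(x² + 3x - 2)·(x² - 2x - 2).
Factor degrees with multiplicity: 1 + 1 + 2 + 2 = 6.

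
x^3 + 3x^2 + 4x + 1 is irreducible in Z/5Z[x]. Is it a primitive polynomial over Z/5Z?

Write f(x) = x^3 + 3x^2 + 4x + 1.
|GF(5^3)^×| = 5^3 − 1 = 124. Prime factorization: 124 = 2^2·31.
f is primitive ⇔ x has order 124 in GF(5)[x]/(f), i.e. x^(124/q) ≠ 1 for each prime q | 124.
x^(62) mod f = 1
x^(4) mod f = x + 3.
Since x^(62) = 1, the order of x divides 62 < 124; not primitive.

No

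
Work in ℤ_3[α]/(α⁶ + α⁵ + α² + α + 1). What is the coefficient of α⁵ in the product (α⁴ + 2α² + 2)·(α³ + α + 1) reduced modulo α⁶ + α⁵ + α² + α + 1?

1

Multiply in ℤ_3[α]: (α⁴ + 2α² + 2)·(α³ + α + 1) = α⁷ + α⁴ + α³ + 2α² + 2α + 2.
Reduce using α⁶ ≡ 2α⁵ + 2α² + 2α + 2 (mod α⁶ + α⁵ + α² + α + 1).
Reduced: α⁵ + α⁴ + 2α² + 2α.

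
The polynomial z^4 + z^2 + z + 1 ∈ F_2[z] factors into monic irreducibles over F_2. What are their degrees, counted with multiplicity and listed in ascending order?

1, 3

Write h(z) = z^4 + z^2 + z + 1.
Roots in F_2: h(0) = 1; h(1) = 0 → root.
Linear factors from roots: (z + 1).
Complete factorization: h(z) = (z + 1)·(z^3 + z^2 + 1).
Factor degrees with multiplicity: 1 + 3 = 4.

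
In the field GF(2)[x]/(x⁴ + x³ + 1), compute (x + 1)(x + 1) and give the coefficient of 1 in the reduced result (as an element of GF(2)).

Multiply in GF(2)[x]: (x + 1)·(x + 1) = x² + 1.
Reduced: x² + 1.

1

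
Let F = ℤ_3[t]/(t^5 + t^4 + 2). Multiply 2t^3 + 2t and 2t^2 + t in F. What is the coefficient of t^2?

Multiply in ℤ_3[t]: (2t^3 + 2t)·(2t^2 + t) = t^5 + 2t^4 + t^3 + 2t^2.
Reduce using t^5 ≡ 2t^4 + 1 (mod t^5 + t^4 + 2).
Reduced: t^4 + t^3 + 2t^2 + 1.

2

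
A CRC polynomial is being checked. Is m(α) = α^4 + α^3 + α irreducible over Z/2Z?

No

Check for roots in Z/2Z: m(0) = 0 → root; m(1) = 1.
m(0) = 0, so (α) divides m(α); m is reducible.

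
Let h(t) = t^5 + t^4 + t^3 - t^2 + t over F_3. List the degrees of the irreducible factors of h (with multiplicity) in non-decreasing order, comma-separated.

Roots in F_3: h(0) = 0 → root; h(1) = 0 → root; h(2) = 0 → root.
Linear factors from roots: (t), (t - 1), (t + 1).
Complete factorization: h(t) = (t)·(t + 1)·(t - 1)·(t^2 + t - 1).
Factor degrees with multiplicity: 1 + 1 + 1 + 2 = 5.

1, 1, 1, 2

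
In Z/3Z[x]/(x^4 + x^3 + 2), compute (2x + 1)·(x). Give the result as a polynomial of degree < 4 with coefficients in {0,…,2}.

Multiply in Z/3Z[x]: (2x + 1)·(x) = 2x^2 + x.
Reduced: 2x^2 + x.

2x^2 + x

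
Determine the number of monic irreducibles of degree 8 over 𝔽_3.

By the necklace-counting formula, N_3(8) = (1/8) Σ_{d|8} μ(8/d)·3^d.
Divisors of 8: 1, 2, 4, 8; μ(8/d) for each: 0, 0, -1, 1.
Σ = − 3^4 + 3^8 = 6480.
N = 6480/8 = 810.

810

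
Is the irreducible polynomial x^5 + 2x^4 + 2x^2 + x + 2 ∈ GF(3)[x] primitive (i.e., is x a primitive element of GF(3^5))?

Write f(x) = x^5 + 2x^4 + 2x^2 + x + 2.
|GF(3^5)^×| = 3^5 − 1 = 242. Prime factorization: 242 = 2·11^2.
f is primitive ⇔ x has order 242 in GF(3)[x]/(f), i.e. x^(242/q) ≠ 1 for each prime q | 242.
x^(121) mod f = 1
x^(22) mod f = x^4 + 2x^3 + 2x^2 + x + 1.
Since x^(121) = 1, the order of x divides 121 < 242; not primitive.

No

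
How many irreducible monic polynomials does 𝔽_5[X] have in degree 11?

Gauss's count: N_{5}(11) = (1/11) Σ_{d|11} μ(11/d)·5^d.
Divisors of 11: 1, 11; μ(11/d) for each: -1, 1.
Σ = − 5^1 + 5^11 = 48828120.
N = 48828120/11 = 4438920.

4438920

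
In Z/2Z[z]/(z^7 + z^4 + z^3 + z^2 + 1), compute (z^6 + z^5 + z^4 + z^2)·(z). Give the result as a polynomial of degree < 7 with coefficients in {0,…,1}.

z^6 + z^5 + z^4 + z^2 + 1

Multiply in Z/2Z[z]: (z^6 + z^5 + z^4 + z^2)·(z) = z^7 + z^6 + z^5 + z^3.
Reduce using z^7 ≡ z^4 + z^3 + z^2 + 1 (mod z^7 + z^4 + z^3 + z^2 + 1).
Reduced: z^6 + z^5 + z^4 + z^2 + 1.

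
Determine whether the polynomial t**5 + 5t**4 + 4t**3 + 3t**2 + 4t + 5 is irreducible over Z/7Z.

Write h(t) = t**5 + 5t**4 + 4t**3 + 3t**2 + 4t + 5.
Check for roots in Z/7Z: h(0) = 5; h(1) = 1; h(2) = 1; h(3) = 2; h(4) = 4; h(5) = 4; h(6) = 4.
No roots, so no linear factors.
Degree-2 irreducible divisors: test the 21 monic irreducibles of degree 2 over GF(7).
None of them divide h (all give nonzero remainder).
No irreducible factor of degree ≤ 2 exists, so h is irreducible over GF(7).

Yes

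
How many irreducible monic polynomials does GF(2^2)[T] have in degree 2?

6

x^(4^2) − x is the product of all monic irreducibles of degree dividing 2; Möbius inversion gives N = (1/2) Σ μ(2/d)·4^d.
Divisors of 2: 1, 2; μ(2/d) for each: -1, 1.
Σ = − 4^1 + 4^2 = 12.
N = 12/2 = 6.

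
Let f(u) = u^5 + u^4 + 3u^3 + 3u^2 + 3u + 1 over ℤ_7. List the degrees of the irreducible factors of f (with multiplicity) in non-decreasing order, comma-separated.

1, 1, 3

Linear factors from roots: (u - 2), (u + 3).
Complete factorization: f(u) = (u + 3)·(u - 2)·(u^3 + 2u + 1).
Factor degrees with multiplicity: 1 + 1 + 3 = 5.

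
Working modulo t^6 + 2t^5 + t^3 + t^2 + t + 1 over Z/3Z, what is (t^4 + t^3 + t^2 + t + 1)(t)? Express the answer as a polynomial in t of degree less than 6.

t^5 + t^4 + t^3 + t^2 + t

Multiply in Z/3Z[t]: (t^4 + t^3 + t^2 + t + 1)·(t) = t^5 + t^4 + t^3 + t^2 + t.
Reduced: t^5 + t^4 + t^3 + t^2 + t.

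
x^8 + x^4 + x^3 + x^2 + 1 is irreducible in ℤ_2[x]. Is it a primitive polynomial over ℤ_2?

Write f(x) = x^8 + x^4 + x^3 + x^2 + 1.
|GF(2^8)^×| = 2^8 − 1 = 255. Prime factorization: 255 = 3·5·17.
f is primitive ⇔ x has order 255 in GF(2)[x]/(f), i.e. x^(255/q) ≠ 1 for each prime q | 255.
x^(85) mod f = x^7 + x^6 + x^4 + x^2 + x.
x^(51) mod f = x^3 + x.
x^(15) mod f = x^5 + x^2 + x.
None equal 1, so x has full order 255; f is primitive.

Yes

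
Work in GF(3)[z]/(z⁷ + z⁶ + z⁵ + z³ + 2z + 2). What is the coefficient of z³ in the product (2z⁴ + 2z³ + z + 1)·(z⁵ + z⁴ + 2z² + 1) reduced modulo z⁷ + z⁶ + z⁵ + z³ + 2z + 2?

2

Multiply in GF(3)[z]: (2z⁴ + 2z³ + z + 1)·(z⁵ + z⁴ + 2z² + 1) = 2z⁹ + z⁸ + 2z⁷ + 2z⁶ + z³ + 2z² + z + 1.
Reduce using z⁷ ≡ 2z⁶ + 2z⁵ + 2z³ + z + 1 (mod z⁷ + z⁶ + z⁵ + z³ + 2z + 2).
Reduced: 2z⁶ + z⁴ + 2z³ + z + 2.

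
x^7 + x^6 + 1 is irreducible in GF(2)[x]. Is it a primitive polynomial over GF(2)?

Yes

Write f(x) = x^7 + x^6 + 1.
|GF(2^7)^×| = 2^7 − 1 = 127. Prime factorization: 127 = 127.
f is primitive ⇔ x has order 127 in GF(2)[x]/(f), i.e. x^(127/q) ≠ 1 for each prime q | 127.
x^(1) mod f = x.
None equal 1, so x has full order 127; f is primitive.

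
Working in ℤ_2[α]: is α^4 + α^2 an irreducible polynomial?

No

Write m(α) = α^4 + α^2.
Check for roots in ℤ_2: m(0) = 0 → root; m(1) = 0 → root.
m(0) = 0, so (α) divides m(α); m is reducible.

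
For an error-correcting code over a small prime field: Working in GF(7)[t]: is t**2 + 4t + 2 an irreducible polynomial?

No

Write h(t) = t**2 + 4t + 2.
Check for roots in GF(7): h(0) = 2; h(1) = 0 → root; h(2) = 0 → root; h(3) = 2; h(4) = 6; h(5) = 5; h(6) = 6.
h(1) = 0, so (t − 1) divides h(t); h is reducible.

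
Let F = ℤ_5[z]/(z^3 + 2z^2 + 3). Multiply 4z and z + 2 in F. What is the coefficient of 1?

0

Multiply in ℤ_5[z]: (4z)·(z + 2) = 4z^2 + 3z.
Reduced: 4z^2 + 3z.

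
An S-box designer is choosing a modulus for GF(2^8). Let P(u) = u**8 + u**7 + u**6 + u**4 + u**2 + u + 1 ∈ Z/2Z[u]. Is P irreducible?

Yes

Check for roots in Z/2Z: P(0) = 1; P(1) = 1.
No roots, so no linear factors.
Monic irreducibles of degree 2 over GF(2): u**2 + u + 1.
None of them divide P (all give nonzero remainder).
Monic irreducibles of degree 3 over GF(2): u**3 + u + 1, u**3 + u**2 + 1.
None of them divide P (all give nonzero remainder).
Monic irreducibles of degree 4 over GF(2): u**4 + u + 1, u**4 + u**3 + 1, u**4 + u**3 + u**2 + u + 1.
None of them divide P (all give nonzero remainder).
No irreducible factor of degree ≤ 4 exists, so P is irreducible over GF(2).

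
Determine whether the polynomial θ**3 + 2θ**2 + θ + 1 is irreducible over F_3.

Write P(θ) = θ**3 + 2θ**2 + θ + 1.
Check for roots in F_3: P(0) = 1; P(1) = 2; P(2) = 1.
No roots. A degree-3 polynomial over a field with no linear factor is irreducible.

Yes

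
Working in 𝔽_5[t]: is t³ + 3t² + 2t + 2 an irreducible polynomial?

Write m(t) = t³ + 3t² + 2t + 2.
Check for roots in 𝔽_5: m(0) = 2; m(1) = 3; m(2) = 1; m(3) = 2; m(4) = 2.
No roots. A degree-3 polynomial over a field with no linear factor is irreducible.

Yes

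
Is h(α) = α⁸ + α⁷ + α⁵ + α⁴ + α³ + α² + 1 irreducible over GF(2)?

Yes

Check for roots in GF(2): h(0) = 1; h(1) = 1.
No roots, so no linear factors.
Monic irreducibles of degree 2 over GF(2): α² + α + 1.
None of them divide h (all give nonzero remainder).
Monic irreducibles of degree 3 over GF(2): α³ + α + 1, α³ + α² + 1.
None of them divide h (all give nonzero remainder).
Monic irreducibles of degree 4 over GF(2): α⁴ + α + 1, α⁴ + α³ + 1, α⁴ + α³ + α² + α + 1.
None of them divide h (all give nonzero remainder).
No irreducible factor of degree ≤ 4 exists, so h is irreducible over GF(2).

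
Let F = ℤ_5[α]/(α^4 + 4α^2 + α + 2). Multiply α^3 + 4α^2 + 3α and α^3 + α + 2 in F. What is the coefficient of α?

Multiply in ℤ_5[α]: (α^3 + 4α^2 + 3α)·(α^3 + α + 2) = α^6 + 4α^5 + 4α^4 + α^3 + α^2 + α.
Reduce using α^4 ≡ α^2 + 4α + 3 (mod α^4 + 4α^2 + α + 2).
Reduced: 4α^3 + 3α.

3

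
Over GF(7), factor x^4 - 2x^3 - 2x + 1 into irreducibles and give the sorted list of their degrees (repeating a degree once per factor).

Write h(x) = x^4 - 2x^3 - 2x + 1.
Complete factorization: h(x) = (x^2 + 2x + 3)·(x^2 + 3x - 2).
Factor degrees with multiplicity: 2 + 2 = 4.

2, 2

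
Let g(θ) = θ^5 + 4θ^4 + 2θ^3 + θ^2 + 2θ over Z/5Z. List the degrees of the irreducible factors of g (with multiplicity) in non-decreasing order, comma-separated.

Roots in Z/5Z: g(0) = 0 → root; g(1) = 0 → root; g(2) = 0 → root; g(3) = 1; g(4) = 0 → root.
Linear factors from roots: (θ), (θ + 4), (θ + 3), (θ + 1).
Complete factorization: g(θ) = (θ)·(θ + 3)·(θ + 4)·(θ + 1)^2.
Factor degrees with multiplicity: 1 + 1 + 1 + 1 + 1 = 5.

1, 1, 1, 1, 1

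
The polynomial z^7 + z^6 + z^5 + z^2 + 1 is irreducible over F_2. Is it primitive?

Write f(z) = z^7 + z^6 + z^5 + z^2 + 1.
|GF(2^7)^×| = 2^7 − 1 = 127. Prime factorization: 127 = 127.
f is primitive ⇔ z has order 127 in GF(2)[z]/(f), i.e. z^(127/q) ≠ 1 for each prime q | 127.
z^(1) mod f = z.
None equal 1, so z has full order 127; f is primitive.

Yes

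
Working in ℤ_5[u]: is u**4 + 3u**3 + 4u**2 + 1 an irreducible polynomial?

Write h(u) = u**4 + 3u**3 + 4u**2 + 1.
Check for roots in ℤ_5: h(0) = 1; h(1) = 4; h(2) = 2; h(3) = 4; h(4) = 3.
No roots, so no linear factors.
Degree-2 irreducible divisors: test the 10 monic irreducibles of degree 2 over GF(5).
None of them divide h (all give nonzero remainder).
No irreducible factor of degree ≤ 2 exists, so h is irreducible over GF(5).

Yes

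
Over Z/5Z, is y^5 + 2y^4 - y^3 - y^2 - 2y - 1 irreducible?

No

Write m(y) = y^5 + 2y^4 - y^3 - y^2 - 2y - 1.
Check for roots in Z/5Z: m(0) = 4; m(1) = 3; m(2) = 2; m(3) = 2; m(4) = 2.
No roots, so no linear factors.
Degree-2 irreducible divisors: test the 10 monic irreducibles of degree 2 over GF(5).
y^2 - 2 divides m: m(y) = (y^2 - 2)·(y^3 + 2y^2 + y - 2).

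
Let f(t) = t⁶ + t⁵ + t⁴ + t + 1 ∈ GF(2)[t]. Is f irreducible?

Check for roots in GF(2): f(0) = 1; f(1) = 1.
No roots, so no linear factors.
Monic irreducibles of degree 2 over GF(2): t² + t + 1.
None of them divide f (all give nonzero remainder).
Monic irreducibles of degree 3 over GF(2): t³ + t + 1, t³ + t² + 1.
None of them divide f (all give nonzero remainder).
No irreducible factor of degree ≤ 3 exists, so f is irreducible over GF(2).

Yes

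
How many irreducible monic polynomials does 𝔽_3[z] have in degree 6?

116

Gauss's count: N_{3}(6) = (1/6) Σ_{d|6} μ(6/d)·3^d.
Divisors of 6: 1, 2, 3, 6; μ(6/d) for each: 1, -1, -1, 1.
Σ = 3^1 − 3^2 − 3^3 + 3^6 = 696.
N = 696/6 = 116.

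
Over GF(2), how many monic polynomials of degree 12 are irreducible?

335

The number of monic irreducibles of degree 12 over GF(2) is (1/12)·Σ_{d∣12} μ(12/d) 2^d.
Divisors of 12: 1, 2, 3, 4, 6, 12; μ(12/d) for each: 0, 1, 0, -1, -1, 1.
Σ = 2^2 − 2^4 − 2^6 + 2^12 = 4020.
N = 4020/12 = 335.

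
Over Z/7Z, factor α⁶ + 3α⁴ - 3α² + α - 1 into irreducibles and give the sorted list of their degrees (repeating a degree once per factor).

6

Write h(α) = α⁶ + 3α⁴ - 3α² + α - 1.
Complete factorization: h(α) = (α⁶ + 3α⁴ - 3α² + α - 1).
Factor degrees with multiplicity: 6 = 6.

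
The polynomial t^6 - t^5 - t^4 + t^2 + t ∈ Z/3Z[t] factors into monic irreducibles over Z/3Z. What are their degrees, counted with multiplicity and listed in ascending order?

1, 2, 3

Write h(t) = t^6 - t^5 - t^4 + t^2 + t.
Roots in Z/3Z: h(0) = 0 → root; h(1) = 1; h(2) = 1.
Linear factors from roots: (t).
Complete factorization: h(t) = (t)·(t^2 + 1)·(t^3 - t^2 + t + 1).
Factor degrees with multiplicity: 1 + 2 + 3 = 6.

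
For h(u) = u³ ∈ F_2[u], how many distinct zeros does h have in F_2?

1

Evaluate at each of the 2 elements of F_2:
h(0) = 0 → root; h(1) = 1.
Roots: {0}.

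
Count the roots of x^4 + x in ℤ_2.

Write P(x) = x^4 + x.
Evaluate at each of the 2 elements of ℤ_2:
P(0) = 0 → root; P(1) = 0 → root.
Roots: {0, 1}.

2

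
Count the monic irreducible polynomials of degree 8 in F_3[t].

By the necklace-counting formula, N_3(8) = (1/8) Σ_{d|8} μ(8/d)·3^d.
Divisors of 8: 1, 2, 4, 8; μ(8/d) for each: 0, 0, -1, 1.
Σ = − 3^4 + 3^8 = 6480.
N = 6480/8 = 810.

810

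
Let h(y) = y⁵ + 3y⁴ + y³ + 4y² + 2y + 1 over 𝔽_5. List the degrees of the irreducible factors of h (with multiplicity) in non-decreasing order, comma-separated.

2, 3

Roots in 𝔽_5: h(0) = 1; h(1) = 2; h(2) = 4; h(3) = 1; h(4) = 4.
Complete factorization: h(y) = (y² + y + 2)·(y³ + 2y² + 2y + 3).
Factor degrees with multiplicity: 2 + 3 = 5.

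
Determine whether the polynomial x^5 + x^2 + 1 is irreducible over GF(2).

Yes

Write g(x) = x^5 + x^2 + 1.
Check for roots in GF(2): g(0) = 1; g(1) = 1.
No roots, so no linear factors.
Monic irreducibles of degree 2 over GF(2): x^2 + x + 1.
None of them divide g (all give nonzero remainder).
No irreducible factor of degree ≤ 2 exists, so g is irreducible over GF(2).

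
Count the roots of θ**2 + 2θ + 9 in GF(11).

Write h(θ) = θ**2 + 2θ + 9.
Evaluate at each of the 11 elements of GF(11):
h(0) = 9; h(1) = 1; h(2) = 6; h(3) = 2; h(4) = 0 → root; h(5) = 0 → root; h(6) = 2; h(7) = 6; h(8) = 1; h(9) = 9; h(10) = 8.
Roots: {4, 5}.

2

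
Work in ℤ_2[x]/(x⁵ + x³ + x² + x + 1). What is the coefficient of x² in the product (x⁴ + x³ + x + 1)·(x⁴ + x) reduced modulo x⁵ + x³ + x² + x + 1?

Multiply in ℤ_2[x]: (x⁴ + x³ + x + 1)·(x⁴ + x) = x⁸ + x⁷ + x² + x.
Reduce using x⁵ ≡ x³ + x² + x + 1 (mod x⁵ + x³ + x² + x + 1).
Reduced: x⁴ + x³ + x².

1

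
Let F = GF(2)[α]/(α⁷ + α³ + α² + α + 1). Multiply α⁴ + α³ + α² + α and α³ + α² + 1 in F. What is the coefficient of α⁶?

0

Multiply in GF(2)[α]: (α⁴ + α³ + α² + α)·(α³ + α² + 1) = α⁷ + α⁴ + α² + α.
Reduce using α⁷ ≡ α³ + α² + α + 1 (mod α⁷ + α³ + α² + α + 1).
Reduced: α⁴ + α³ + 1.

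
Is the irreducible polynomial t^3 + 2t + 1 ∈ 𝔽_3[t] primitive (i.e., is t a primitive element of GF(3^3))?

Write f(t) = t^3 + 2t + 1.
|GF(3^3)^×| = 3^3 − 1 = 26. Prime factorization: 26 = 2·13.
f is primitive ⇔ t has order 26 in GF(3)[t]/(f), i.e. t^(26/q) ≠ 1 for each prime q | 26.
t^(13) mod f = 2.
t^(2) mod f = t^2.
None equal 1, so t has full order 26; f is primitive.

Yes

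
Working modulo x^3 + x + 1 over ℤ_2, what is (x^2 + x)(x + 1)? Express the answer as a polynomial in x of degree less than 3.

1

Multiply in ℤ_2[x]: (x^2 + x)·(x + 1) = x^3 + x.
Reduce using x^3 ≡ x + 1 (mod x^3 + x + 1).
Reduced: 1.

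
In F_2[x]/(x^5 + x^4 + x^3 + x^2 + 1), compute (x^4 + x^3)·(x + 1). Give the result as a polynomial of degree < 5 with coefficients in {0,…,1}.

Multiply in F_2[x]: (x^4 + x^3)·(x + 1) = x^5 + x^3.
Reduce using x^5 ≡ x^4 + x^3 + x^2 + 1 (mod x^5 + x^4 + x^3 + x^2 + 1).
Reduced: x^4 + x^2 + 1.

x^4 + x^2 + 1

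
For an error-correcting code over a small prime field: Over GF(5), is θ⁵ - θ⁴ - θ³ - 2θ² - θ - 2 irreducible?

Yes

Write f(θ) = θ⁵ - θ⁴ - θ³ - 2θ² - θ - 2.
Check for roots in GF(5): f(0) = 3; f(1) = 4; f(2) = 1; f(3) = 2; f(4) = 1.
No roots, so no linear factors.
Degree-2 irreducible divisors: test the 10 monic irreducibles of degree 2 over GF(5).
None of them divide f (all give nonzero remainder).
No irreducible factor of degree ≤ 2 exists, so f is irreducible over GF(5).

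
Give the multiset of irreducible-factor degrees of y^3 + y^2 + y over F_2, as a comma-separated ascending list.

1, 2

Write f(y) = y^3 + y^2 + y.
Roots in F_2: f(0) = 0 → root; f(1) = 1.
Linear factors from roots: (y).
Complete factorization: f(y) = (y)·(y^2 + y + 1).
Factor degrees with multiplicity: 1 + 2 = 3.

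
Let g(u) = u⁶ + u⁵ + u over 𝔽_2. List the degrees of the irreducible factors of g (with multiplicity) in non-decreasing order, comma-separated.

Roots in 𝔽_2: g(0) = 0 → root; g(1) = 1.
Linear factors from roots: (u).
Complete factorization: g(u) = (u)·(u² + u + 1)·(u³ + u + 1).
Factor degrees with multiplicity: 1 + 2 + 3 = 6.

1, 2, 3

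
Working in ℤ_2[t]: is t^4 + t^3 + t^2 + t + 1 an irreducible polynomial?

Yes

Write h(t) = t^4 + t^3 + t^2 + t + 1.
Check for roots in ℤ_2: h(0) = 1; h(1) = 1.
No roots, so no linear factors.
Monic irreducibles of degree 2 over GF(2): t^2 + t + 1.
None of them divide h (all give nonzero remainder).
No irreducible factor of degree ≤ 2 exists, so h is irreducible over GF(2).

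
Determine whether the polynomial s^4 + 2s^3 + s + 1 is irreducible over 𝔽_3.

Yes

Write f(s) = s^4 + 2s^3 + s + 1.
Check for roots in 𝔽_3: f(0) = 1; f(1) = 2; f(2) = 2.
No roots, so no linear factors.
Monic irreducibles of degree 2 over GF(3): s^2 + 1, s^2 + s + 2, s^2 + 2s + 2.
None of them divide f (all give nonzero remainder).
No irreducible factor of degree ≤ 2 exists, so f is irreducible over GF(3).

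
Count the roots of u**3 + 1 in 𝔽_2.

Write P(u) = u**3 + 1.
Evaluate at each of the 2 elements of 𝔽_2:
P(0) = 1; P(1) = 0 → root.
Roots: {1}.

1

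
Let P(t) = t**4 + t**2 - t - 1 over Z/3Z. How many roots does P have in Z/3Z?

Evaluate at each of the 3 elements of Z/3Z:
P(0) = 2; P(1) = 0 → root; P(2) = 2.
Roots: {1}.

1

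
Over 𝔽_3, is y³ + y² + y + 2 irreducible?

Yes

Write f(y) = y³ + y² + y + 2.
Check for roots in 𝔽_3: f(0) = 2; f(1) = 2; f(2) = 1.
No roots. A degree-3 polynomial over a field with no linear factor is irreducible.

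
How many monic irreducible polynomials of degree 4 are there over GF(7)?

588

x^(7^4) − x is the product of all monic irreducibles of degree dividing 4; Möbius inversion gives N = (1/4) Σ μ(4/d)·7^d.
Divisors of 4: 1, 2, 4; μ(4/d) for each: 0, -1, 1.
Σ = − 7^2 + 7^4 = 2352.
N = 2352/4 = 588.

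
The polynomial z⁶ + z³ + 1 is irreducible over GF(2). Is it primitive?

No

Write f(z) = z⁶ + z³ + 1.
|GF(2^6)^×| = 2^6 − 1 = 63. Prime factorization: 63 = 3^2·7.
f is primitive ⇔ z has order 63 in GF(2)[z]/(f), i.e. z^(63/q) ≠ 1 for each prime q | 63.
z^(21) mod f = z³.
z^(9) mod f = 1
Since z^(9) = 1, the order of z divides 9 < 63; not primitive.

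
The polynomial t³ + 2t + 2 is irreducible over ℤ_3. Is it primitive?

No

Write f(t) = t³ + 2t + 2.
|GF(3^3)^×| = 3^3 − 1 = 26. Prime factorization: 26 = 2·13.
f is primitive ⇔ t has order 26 in GF(3)[t]/(f), i.e. t^(26/q) ≠ 1 for each prime q | 26.
t^(13) mod f = 1
t^(2) mod f = t².
Since t^(13) = 1, the order of t divides 13 < 26; not primitive.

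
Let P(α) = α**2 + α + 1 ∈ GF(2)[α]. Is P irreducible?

Check for roots in GF(2): P(0) = 1; P(1) = 1.
No roots. A degree-2 polynomial over a field with no linear factor is irreducible.

Yes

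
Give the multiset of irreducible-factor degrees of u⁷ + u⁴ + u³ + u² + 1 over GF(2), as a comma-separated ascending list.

Write g(u) = u⁷ + u⁴ + u³ + u² + 1.
Roots in GF(2): g(0) = 1; g(1) = 1.
Complete factorization: g(u) = (u⁷ + u⁴ + u³ + u² + 1).
Factor degrees with multiplicity: 7 = 7.

7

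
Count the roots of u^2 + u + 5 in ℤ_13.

Write f(u) = u^2 + u + 5.
Evaluate at each of the 13 elements of ℤ_13:
f(0) = 5; f(1) = 7; f(2) = 11; f(3) = 4; f(4) = 12; f(5) = 9; f(6) = 8; f(7) = 9; f(8) = 12; f(9) = 4; f(10) = 11; f(11) = 7; f(12) = 5.
No element is a root.

0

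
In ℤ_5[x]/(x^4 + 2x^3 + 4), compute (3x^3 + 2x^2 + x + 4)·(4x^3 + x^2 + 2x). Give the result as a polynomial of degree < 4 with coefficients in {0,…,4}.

Multiply in ℤ_5[x]: (3x^3 + 2x^2 + x + 4)·(4x^3 + x^2 + 2x) = 2x^6 + x^5 + 2x^4 + x^3 + x^2 + 3x.
Reduce using x^4 ≡ 3x^3 + 1 (mod x^4 + 2x^3 + 4).
Reduced: 3x^2 + 3.

3x^2 + 3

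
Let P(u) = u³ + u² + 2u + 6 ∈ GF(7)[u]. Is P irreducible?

Yes

Check for roots in GF(7): P(0) = 6; P(1) = 3; P(2) = 1; P(3) = 6; P(4) = 3; P(5) = 5; P(6) = 4.
No roots. A degree-3 polynomial over a field with no linear factor is irreducible.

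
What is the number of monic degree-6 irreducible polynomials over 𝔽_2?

Gauss's count: N_{2}(6) = (1/6) Σ_{d|6} μ(6/d)·2^d.
Divisors of 6: 1, 2, 3, 6; μ(6/d) for each: 1, -1, -1, 1.
Σ = 2^1 − 2^2 − 2^3 + 2^6 = 54.
N = 54/6 = 9.

9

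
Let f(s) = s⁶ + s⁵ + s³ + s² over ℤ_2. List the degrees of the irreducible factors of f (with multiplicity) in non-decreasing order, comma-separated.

1, 1, 1, 1, 2

Roots in ℤ_2: f(0) = 0 → root; f(1) = 0 → root.
Linear factors from roots: (s), (s + 1).
Complete factorization: f(s) = (s)^2·(s + 1)^2·(s² + s + 1).
Factor degrees with multiplicity: 1 + 1 + 1 + 1 + 2 = 6.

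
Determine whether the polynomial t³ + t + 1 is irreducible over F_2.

Write m(t) = t³ + t + 1.
Check for roots in F_2: m(0) = 1; m(1) = 1.
No roots. A degree-3 polynomial over a field with no linear factor is irreducible.

Yes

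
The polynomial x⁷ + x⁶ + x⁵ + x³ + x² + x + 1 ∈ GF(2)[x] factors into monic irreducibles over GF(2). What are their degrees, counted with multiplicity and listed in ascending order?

7

Write g(x) = x⁷ + x⁶ + x⁵ + x³ + x² + x + 1.
Roots in GF(2): g(0) = 1; g(1) = 1.
Complete factorization: g(x) = (x⁷ + x⁶ + x⁵ + x³ + x² + x + 1).
Factor degrees with multiplicity: 7 = 7.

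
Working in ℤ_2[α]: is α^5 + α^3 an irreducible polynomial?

No

Write f(α) = α^5 + α^3.
Check for roots in ℤ_2: f(0) = 0 → root; f(1) = 0 → root.
f(0) = 0, so (α) divides f(α); f is reducible.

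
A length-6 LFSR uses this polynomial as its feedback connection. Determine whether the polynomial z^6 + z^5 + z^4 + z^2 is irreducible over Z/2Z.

Write g(z) = z^6 + z^5 + z^4 + z^2.
Check for roots in Z/2Z: g(0) = 0 → root; g(1) = 0 → root.
g(0) = 0, so (z) divides g(z); g is reducible.

No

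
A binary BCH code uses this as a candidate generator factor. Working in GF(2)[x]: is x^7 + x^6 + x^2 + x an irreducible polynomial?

No

Write m(x) = x^7 + x^6 + x^2 + x.
Check for roots in GF(2): m(0) = 0 → root; m(1) = 0 → root.
m(0) = 0, so (x) divides m(x); m is reducible.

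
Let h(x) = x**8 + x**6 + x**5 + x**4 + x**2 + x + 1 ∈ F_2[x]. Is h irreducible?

Yes

Check for roots in F_2: h(0) = 1; h(1) = 1.
No roots, so no linear factors.
Monic irreducibles of degree 2 over GF(2): x**2 + x + 1.
None of them divide h (all give nonzero remainder).
Monic irreducibles of degree 3 over GF(2): x**3 + x + 1, x**3 + x**2 + 1.
None of them divide h (all give nonzero remainder).
Monic irreducibles of degree 4 over GF(2): x**4 + x + 1, x**4 + x**3 + 1, x**4 + x**3 + x**2 + x + 1.
None of them divide h (all give nonzero remainder).
No irreducible factor of degree ≤ 4 exists, so h is irreducible over GF(2).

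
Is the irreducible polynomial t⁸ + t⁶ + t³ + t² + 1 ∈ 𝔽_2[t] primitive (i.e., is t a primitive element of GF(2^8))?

Yes

Write f(t) = t⁸ + t⁶ + t³ + t² + 1.
|GF(2^8)^×| = 2^8 − 1 = 255. Prime factorization: 255 = 3·5·17.
f is primitive ⇔ t has order 255 in GF(2)[t]/(f), i.e. t^(255/q) ≠ 1 for each prime q | 255.
t^(85) mod f = t⁴ + t³ + t².
t^(51) mod f = t⁷ + t⁵.
t^(15) mod f = t⁶ + t⁵ + t⁴ + t³ + t².
None equal 1, so t has full order 255; f is primitive.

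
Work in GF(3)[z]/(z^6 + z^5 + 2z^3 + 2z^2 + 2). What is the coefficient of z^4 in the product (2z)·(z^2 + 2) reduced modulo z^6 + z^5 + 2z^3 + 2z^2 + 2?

Multiply in GF(3)[z]: (2z)·(z^2 + 2) = 2z^3 + z.
Reduced: 2z^3 + z.

0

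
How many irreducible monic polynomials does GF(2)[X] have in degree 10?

Gauss's count: N_{2}(10) = (1/10) Σ_{d|10} μ(10/d)·2^d.
Divisors of 10: 1, 2, 5, 10; μ(10/d) for each: 1, -1, -1, 1.
Σ = 2^1 − 2^2 − 2^5 + 2^10 = 990.
N = 990/10 = 99.

99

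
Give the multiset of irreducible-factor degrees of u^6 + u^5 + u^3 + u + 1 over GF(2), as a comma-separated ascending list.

Write g(u) = u^6 + u^5 + u^3 + u + 1.
Roots in GF(2): g(0) = 1; g(1) = 1.
Complete factorization: g(u) = (u^2 + u + 1)^3.
Factor degrees with multiplicity: 2 + 2 + 2 = 6.

2, 2, 2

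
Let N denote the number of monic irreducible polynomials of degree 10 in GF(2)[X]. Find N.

x^(2^10) − x is the product of all monic irreducibles of degree dividing 10; Möbius inversion gives N = (1/10) Σ μ(10/d)·2^d.
Divisors of 10: 1, 2, 5, 10; μ(10/d) for each: 1, -1, -1, 1.
Σ = 2^1 − 2^2 − 2^5 + 2^10 = 990.
N = 990/10 = 99.

99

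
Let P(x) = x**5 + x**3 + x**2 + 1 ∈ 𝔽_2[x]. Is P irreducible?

Check for roots in 𝔽_2: P(0) = 1; P(1) = 0 → root.
P(1) = 0, so (x − 1) divides P(x); P is reducible.

No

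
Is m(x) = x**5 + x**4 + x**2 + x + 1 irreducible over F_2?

Check for roots in F_2: m(0) = 1; m(1) = 1.
No roots, so no linear factors.
Monic irreducibles of degree 2 over GF(2): x**2 + x + 1.
None of them divide m (all give nonzero remainder).
No irreducible factor of degree ≤ 2 exists, so m is irreducible over GF(2).

Yes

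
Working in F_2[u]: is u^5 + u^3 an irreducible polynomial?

Write h(u) = u^5 + u^3.
Check for roots in F_2: h(0) = 0 → root; h(1) = 0 → root.
h(0) = 0, so (u) divides h(u); h is reducible.

No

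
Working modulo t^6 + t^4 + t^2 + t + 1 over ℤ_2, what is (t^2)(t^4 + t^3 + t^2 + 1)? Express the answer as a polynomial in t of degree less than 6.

Multiply in ℤ_2[t]: (t^2)·(t^4 + t^3 + t^2 + 1) = t^6 + t^5 + t^4 + t^2.
Reduce using t^6 ≡ t^4 + t^2 + t + 1 (mod t^6 + t^4 + t^2 + t + 1).
Reduced: t^5 + t + 1.

t^5 + t + 1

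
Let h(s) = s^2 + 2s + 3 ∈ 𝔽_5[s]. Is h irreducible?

Yes

Check for roots in 𝔽_5: h(0) = 3; h(1) = 1; h(2) = 1; h(3) = 3; h(4) = 2.
No roots. A degree-2 polynomial over a field with no linear factor is irreducible.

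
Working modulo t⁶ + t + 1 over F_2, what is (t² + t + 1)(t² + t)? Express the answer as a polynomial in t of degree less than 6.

t^4 + t

Multiply in F_2[t]: (t² + t + 1)·(t² + t) = t⁴ + t.
Reduced: t⁴ + t.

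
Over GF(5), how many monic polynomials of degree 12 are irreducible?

By the necklace-counting formula, N_5(12) = (1/12) Σ_{d|12} μ(12/d)·5^d.
Divisors of 12: 1, 2, 3, 4, 6, 12; μ(12/d) for each: 0, 1, 0, -1, -1, 1.
Σ = 5^2 − 5^4 − 5^6 + 5^12 = 244124400.
N = 244124400/12 = 20343700.

20343700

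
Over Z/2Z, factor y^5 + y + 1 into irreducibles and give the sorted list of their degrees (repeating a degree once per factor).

2, 3

Write g(y) = y^5 + y + 1.
Roots in Z/2Z: g(0) = 1; g(1) = 1.
Complete factorization: g(y) = (y^2 + y + 1)·(y^3 + y^2 + 1).
Factor degrees with multiplicity: 2 + 3 = 5.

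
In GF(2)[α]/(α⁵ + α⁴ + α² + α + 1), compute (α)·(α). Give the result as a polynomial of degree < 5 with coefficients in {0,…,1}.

Multiply in GF(2)[α]: (α)·(α) = α².
Reduced: α².

α^2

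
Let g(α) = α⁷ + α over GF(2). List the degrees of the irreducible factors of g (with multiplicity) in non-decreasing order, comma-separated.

Roots in GF(2): g(0) = 0 → root; g(1) = 0 → root.
Linear factors from roots: (α), (α + 1).
Complete factorization: g(α) = (α)·(α + 1)^2·(α² + α + 1)^2.
Factor degrees with multiplicity: 1 + 1 + 1 + 2 + 2 = 7.

1, 1, 1, 2, 2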